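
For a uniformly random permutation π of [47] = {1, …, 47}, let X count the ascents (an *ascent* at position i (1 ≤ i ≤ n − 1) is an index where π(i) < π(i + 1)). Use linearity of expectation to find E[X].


Write X = Σ X_I over i = 1, …, 46, with X_I the indicator of one ascent.
There are 46 indicators.
For each fixed i, the pair (π(i), π(i+1)) is a uniformly random ordered pair of distinct values from {1, …, 47}; by symmetry P[π(i) < π(i+1)] = 1/2.
By linearity: E[X] = 46 · (1/2) = (47 − 1) · (1/2) = 23 ≈ 23.000.

E[X] = 23 = 23.000.


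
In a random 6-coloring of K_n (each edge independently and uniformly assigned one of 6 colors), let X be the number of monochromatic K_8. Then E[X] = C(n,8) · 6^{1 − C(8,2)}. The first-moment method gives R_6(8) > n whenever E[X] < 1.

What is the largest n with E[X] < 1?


We need C(n, 8) · 6^{1 − 28} < 1, i.e. C(n, 8) < 6^{28 − 1} = 1023490369077469249536.
Check values of n near the boundary:
  n = 1594: C(1594, 8) = 1015652773590544255167; 1015652773590544255167 < 1023490369077469249536? YES
  n = 1595: C(1595, 8) = 1020772636343363633895; 1020772636343363633895 < 1023490369077469249536? YES
  n = 1596: C(1596, 8) = 1025915067760710553965; 1025915067760710553965 < 1023490369077469249536? NO
The largest n with C(n, 8) < 1023490369077469249536 is n = 1595 (where E[X] = 113419181815929292655/113721152119718805504 ≈ 0.997). Hence R_6(8) > 1595, i.e. R_6(8) ≥ 1596.

Largest n = 1595; hence R_6(8) > 1595.


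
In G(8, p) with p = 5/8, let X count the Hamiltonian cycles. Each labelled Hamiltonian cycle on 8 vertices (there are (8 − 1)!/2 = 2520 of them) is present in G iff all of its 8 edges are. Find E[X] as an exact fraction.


K_8 has (8 − 1)!/2 = 2520 labelled Hamiltonian cycles.
For each such Hamiltonian cycle H, let X_H = 1 if all 8 edges of H are present in G. Then P[X_H = 1] = p^{8} = (5/8)^{8} = 390625/16777216.
Summing the indicators: E[X] = Σ_H E[X_H] = 2520 · p^{8} = 2520 · 390625/16777216 = 123046875/2097152.
Numerically: E[X] ≈ 58.67.

E[X] = 2520 · (5/8)^{8} = 123046875/2097152 ≈ 58.67.


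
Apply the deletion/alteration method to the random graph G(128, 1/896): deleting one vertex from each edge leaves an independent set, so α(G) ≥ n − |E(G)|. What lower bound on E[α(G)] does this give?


E[|E(G)|] = C(128, 2)·p = 8128 · (1/896) = 127/14.
E[α(G)] ≥ n − E[|E(G)|] = 128 − 127/14 = 1665/14.
Numerically: ≈ 118.92857.
(This is only a lower bound; the true E[α(G)] may be larger.)

E[α(G)] ≥ 1665/14 ≈ 118.92857.


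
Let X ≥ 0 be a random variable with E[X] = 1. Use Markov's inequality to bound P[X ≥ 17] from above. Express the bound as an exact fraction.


μ = E[X] = 1, a = 17.
Markov: P[X ≥ 17] ≤ μ/a = (1)/17 = 1/17.
Numerically: ≈ 0.05882.
(Since a = 17 > μ = 1.00000, the bound 1/17 is < 1 and informative.)

P[X ≥ 17] ≤ 1/17 ≈ 0.05882.


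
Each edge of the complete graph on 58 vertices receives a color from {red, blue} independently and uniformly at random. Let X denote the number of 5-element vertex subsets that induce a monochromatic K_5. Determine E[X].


Let X = Σ_S X_S over the C(58, 5) = 4582116 subsets S of size 5, where X_S = 1 if the K_5 on S is monochromatic.
For a fixed S, the K_5 on S has C(5, 2) = 10 edges. P[all 10 edges red] = (1/2)^10, and likewise for blue, so P[monochromatic] = 2·(1/2)^10 = 2^{1 − 10} = 1/512.
By linearity of expectation: E[X] = C(58, 5) · 2^{1 − 10} = 4582116 · 1/512 = 1145529/128.
Numerically: E[X] ≈ 8949.445312.

E[X] = C(58,5)·2^(1−C(5,2)) = 1145529/128 ≈ 8949.445312.


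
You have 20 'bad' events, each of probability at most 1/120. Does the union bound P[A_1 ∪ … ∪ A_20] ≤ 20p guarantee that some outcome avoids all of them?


Union bound: P[∪_{i=1}^{20} A_i] ≤ Σ_i P[A_i] ≤ 20·p = 20·(1/120) = 1/6.
Numerically: 1/6 ≈ 0.166667.
Is 1/6 < 1? YES.
Since P[∪ A_i] ≤ 1/6 < 1, the complement has P[∩ A_i^c] ≥ 1 − 1/6 = 5/6 > 0, so some outcome avoids every A_i.

20·p = 1/6 ≈ 0.166667; existence CERTIFIED by the union bound.


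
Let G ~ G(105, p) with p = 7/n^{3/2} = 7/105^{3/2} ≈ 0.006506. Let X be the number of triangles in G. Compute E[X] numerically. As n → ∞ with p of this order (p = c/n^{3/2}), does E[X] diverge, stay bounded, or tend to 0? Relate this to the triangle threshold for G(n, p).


Number of potential triangles: C(105, 3) = 187460.
Each occurs with probability p³ ≈ (0.006506)³ ≈ 2.7538626e-07.
By linearity: E[X] = C(105, 3)·p³ ≈ 187460 · 2.7538626e-07 ≈ 0.05162.
Since α = 3/2 > 1, p = c/n^{3/2} = o(1/n) is below the triangle threshold p ~ 1/n. Asymptotically E[X] ~ (c³/6)·n^{3(1−α)} = (7³/6)·n^{-1.5} → 0, so by Markov's inequality G has no triangles w.h.p.

E[X] ≈ 0.05162; in regime p = Θ(1/n^{3/2}) E[X] tends to 0 (below the triangle threshold p ~ 1/n).


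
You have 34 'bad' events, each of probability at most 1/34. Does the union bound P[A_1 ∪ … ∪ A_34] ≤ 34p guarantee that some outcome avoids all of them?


Union bound: P[∪_{i=1}^{34} A_i] ≤ Σ_i P[A_i] ≤ 34·p = 34·(1/34) = 1.
Numerically: 1 ≈ 1.0000000.
Is 1 < 1? NO.
Since the bound 1 is ≥ 1, the union bound is uninformative here; it does NOT by itself certify existence.

34·p = 1 ≈ 1.0000000; existence NOT certified by the union bound.


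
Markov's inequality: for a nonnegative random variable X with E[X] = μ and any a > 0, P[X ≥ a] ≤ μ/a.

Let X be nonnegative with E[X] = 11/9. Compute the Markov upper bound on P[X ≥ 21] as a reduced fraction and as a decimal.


μ = E[X] = 11/9, a = 21.
Markov: P[X ≥ 21] ≤ μ/a = (11/9)/21 = 11/189.
Numerically: ≈ 0.0582.
(Since a = 21 > μ = 1.2222, the bound 11/189 is < 1 and informative.)

P[X ≥ 21] ≤ 11/189 ≈ 0.0582.


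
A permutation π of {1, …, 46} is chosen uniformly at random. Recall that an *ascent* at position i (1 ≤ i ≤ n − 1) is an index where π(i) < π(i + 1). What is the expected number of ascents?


Write X = Σ X_I over i = 1, …, 45, with X_I the indicator of one ascent.
There are 45 indicators.
For each fixed i, the pair (π(i), π(i+1)) is a uniformly random ordered pair of distinct values from {1, …, 46}; by symmetry P[π(i) < π(i+1)] = 1/2.
By linearity: E[X] = 45 · (1/2) = (46 − 1) · (1/2) = 45/2 ≈ 22.500000.

E[X] = 45/2 = 22.500000.


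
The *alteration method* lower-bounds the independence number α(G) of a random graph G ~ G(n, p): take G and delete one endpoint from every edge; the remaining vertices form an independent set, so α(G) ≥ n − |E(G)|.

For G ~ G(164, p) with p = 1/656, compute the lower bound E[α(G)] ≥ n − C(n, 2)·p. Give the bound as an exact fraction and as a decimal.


E[|E(G)|] = C(164, 2)·p = 13366 · (1/656) = 163/8.
E[α(G)] ≥ n − E[|E(G)|] = 164 − 163/8 = 1149/8.
Numerically: ≈ 143.62500.
(This is only a lower bound; the true E[α(G)] may be larger.)

E[α(G)] ≥ 1149/8 ≈ 143.62500.


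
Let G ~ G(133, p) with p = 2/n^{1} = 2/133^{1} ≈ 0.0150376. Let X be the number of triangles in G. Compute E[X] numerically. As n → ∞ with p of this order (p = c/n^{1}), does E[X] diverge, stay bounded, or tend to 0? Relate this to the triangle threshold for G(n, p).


Number of potential triangles: C(133, 3) = 383306.
Each occurs with probability p³ ≈ (0.0150376)³ ≈ 3.40043959e-06.
By linearity: E[X] = C(133, 3)·p³ ≈ 383306 · 3.40043959e-06 ≈ 1.303409.
Here α = 1, so p = 2/n is exactly at the triangle threshold p ~ 1/n. Asymptotically E[X] → c³/6 = 2³/6 = 4/3 ≈ 1.333333, a bounded constant. In this regime the triangle count is asymptotically Poisson(c³/6).

E[X] ≈ 1.303409; in regime p = Θ(1/n^{1}) E[X] stays bounded (at the triangle threshold p ~ 1/n).


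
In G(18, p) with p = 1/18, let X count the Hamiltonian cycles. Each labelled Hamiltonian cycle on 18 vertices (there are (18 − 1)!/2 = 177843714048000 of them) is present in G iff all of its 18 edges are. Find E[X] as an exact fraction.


K_18 has (18 − 1)!/2 = 177843714048000 labelled Hamiltonian cycles.
For each such Hamiltonian cycle H, let X_H = 1 if all 18 edges of H are present in G. Then P[X_H = 1] = p^{18} = (1/18)^{18} = 1/39346408075296537575424.
By linearity of expectation: E[X] = Σ_H E[X_H] = 177843714048000 · p^{18} = 177843714048000 · 1/39346408075296537575424 = 14889875/3294258113514384.
Numerically: E[X] ≈ 4.51995e-09.

E[X] = 177843714048000 · (1/18)^{18} = 14889875/3294258113514384 ≈ 4.51995e-09.


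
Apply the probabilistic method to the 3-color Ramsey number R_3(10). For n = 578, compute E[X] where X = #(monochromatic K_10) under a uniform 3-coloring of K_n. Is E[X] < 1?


E[X] = C(578, 10) · 3^{1 − 45} = 1060514767274403635480 · 3^{−44} = 1060514767274403635480/984770902183611232881.
As a reduced fraction: E[X] = 1060514767274403635480/984770902183611232881 ≈ 1.0769.
Is E[X] < 1? NO.
Since E[X] ≥ 1, the first-moment bound is inconclusive at n = 578; it does NOT by itself certify R_3(10) > 578.

E[X] = 1060514767274403635480/984770902183611232881 ≈ 1.0769; E[X] ≥ 1; first-moment method inconclusive here.


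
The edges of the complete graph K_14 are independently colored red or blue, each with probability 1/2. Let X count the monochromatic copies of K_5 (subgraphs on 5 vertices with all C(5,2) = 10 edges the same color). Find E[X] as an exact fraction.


Let X = Σ_S X_S over the C(14, 5) = 2002 subsets S of size 5, where X_S = 1 if the K_5 on S is monochromatic.
For a fixed S, the K_5 on S has C(5, 2) = 10 edges. P[all 10 edges red] = (1/2)^10, and likewise for blue, so P[monochromatic] = 2·(1/2)^10 = 2^{1 − 10} = 1/512.
By linearity of expectation: E[X] = C(14, 5) · 2^{1 − 10} = 2002 · 1/512 = 1001/256.
Numerically: E[X] ≈ 3.910.

E[X] = C(14,5)·2^(1−C(5,2)) = 1001/256 ≈ 3.910.


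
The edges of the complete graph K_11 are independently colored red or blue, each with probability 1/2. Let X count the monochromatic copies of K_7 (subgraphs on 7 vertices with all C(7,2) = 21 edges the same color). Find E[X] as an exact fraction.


Let X = Σ_S X_S over the C(11, 7) = 330 subsets S of size 7, where X_S = 1 if the K_7 on S is monochromatic.
For a fixed S, the K_7 on S has C(7, 2) = 21 edges. P[all 21 edges red] = (1/2)^21, and likewise for blue, so P[monochromatic] = 2·(1/2)^21 = 2^{1 − 21} = 1/1048576.
Summing: E[X] = C(11, 7) · 2^{1 − 21} = 330 · 1/1048576 = 165/524288.
Numerically: E[X] ≈ 0.000315.

E[X] = C(11,7)·2^(1−C(7,2)) = 165/524288 ≈ 0.000315.


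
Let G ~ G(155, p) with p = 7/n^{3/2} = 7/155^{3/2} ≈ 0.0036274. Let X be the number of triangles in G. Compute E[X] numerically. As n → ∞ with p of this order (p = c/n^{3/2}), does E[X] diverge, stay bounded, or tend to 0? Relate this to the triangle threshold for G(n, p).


Number of potential triangles: C(155, 3) = 608685.
Each occurs with probability p³ ≈ (0.0036274)³ ≈ 4.7731104e-08.
By linearity: E[X] = C(155, 3)·p³ ≈ 608685 · 4.7731104e-08 ≈ 0.02905.
Since α = 3/2 > 1, p = c/n^{3/2} = o(1/n) is below the triangle threshold p ~ 1/n. Asymptotically E[X] ~ (c³/6)·n^{3(1−α)} = (7³/6)·n^{-1.5} → 0, so by Markov's inequality G has no triangles w.h.p.

E[X] ≈ 0.02905; in regime p = Θ(1/n^{3/2}) E[X] tends to 0 (below the triangle threshold p ~ 1/n).


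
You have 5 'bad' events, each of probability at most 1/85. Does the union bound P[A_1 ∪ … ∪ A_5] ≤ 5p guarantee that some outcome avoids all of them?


Union bound: P[∪_{i=1}^{5} A_i] ≤ Σ_i P[A_i] ≤ 5·p = 5·(1/85) = 1/17.
Numerically: 1/17 ≈ 0.058824.
Is 1/17 < 1? YES.
Since P[∪ A_i] ≤ 1/17 < 1, the complement has P[∩ A_i^c] ≥ 1 − 1/17 = 16/17 > 0, so some outcome avoids every A_i.

5·p = 1/17 ≈ 0.058824; existence CERTIFIED by the union bound.


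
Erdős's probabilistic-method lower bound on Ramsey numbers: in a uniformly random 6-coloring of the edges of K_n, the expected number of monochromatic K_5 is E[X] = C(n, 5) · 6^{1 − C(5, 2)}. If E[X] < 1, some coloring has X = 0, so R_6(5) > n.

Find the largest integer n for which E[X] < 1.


We need C(n, 5) · 6^{1 − 10} < 1, i.e. C(n, 5) < 6^{10 − 1} = 10077696.
Check values of n near the boundary:
  n = 63: C(63, 5) = 7028847; 7028847 < 10077696? YES
  n = 64: C(64, 5) = 7624512; 7624512 < 10077696? YES
  n = 65: C(65, 5) = 8259888; 8259888 < 10077696? YES
  n = 66: C(66, 5) = 8936928; 8936928 < 10077696? YES
  n = 67: C(67, 5) = 9657648; 9657648 < 10077696? YES
  n = 68: C(68, 5) = 10424128; 10424128 < 10077696? NO
  n = 69: C(69, 5) = 11238513; 11238513 < 10077696? NO
  n = 70: C(70, 5) = 12103014; 12103014 < 10077696? NO
The largest n with C(n, 5) < 10077696 is n = 67 (where E[X] = 67067/69984 ≈ 0.958319). Hence R_6(5) > 67, i.e. R_6(5) ≥ 68.

Largest n = 67; hence R_6(5) > 67.


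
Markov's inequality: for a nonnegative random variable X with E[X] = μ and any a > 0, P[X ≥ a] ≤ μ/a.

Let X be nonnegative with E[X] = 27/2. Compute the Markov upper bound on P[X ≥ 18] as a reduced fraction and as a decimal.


μ = E[X] = 27/2, a = 18.
Markov: P[X ≥ 18] ≤ μ/a = (27/2)/18 = 3/4.
Numerically: ≈ 0.750000.
(Since a = 18 > μ = 13.500000, the bound 3/4 is < 1 and informative.)

P[X ≥ 18] ≤ 3/4 ≈ 0.750000.


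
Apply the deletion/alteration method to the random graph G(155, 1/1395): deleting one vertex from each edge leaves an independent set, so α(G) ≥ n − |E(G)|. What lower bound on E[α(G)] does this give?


E[|E(G)|] = C(155, 2)·p = 11935 · (1/1395) = 77/9.
E[α(G)] ≥ n − E[|E(G)|] = 155 − 77/9 = 1318/9.
Numerically: ≈ 146.444444.
(This is only a lower bound; the true E[α(G)] may be larger.)

E[α(G)] ≥ 1318/9 ≈ 146.444444.


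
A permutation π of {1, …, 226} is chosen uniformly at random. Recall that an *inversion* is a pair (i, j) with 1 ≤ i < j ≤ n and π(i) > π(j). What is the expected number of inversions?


Write X = Σ X_I over the C(226, 2) = 25425 pairs i < j, with X_I the indicator of one inversion.
There are 25425 indicators.
For each fixed pair i < j, the values π(i) and π(j) are two distinct elements of {1, …, 226} in uniformly random order; by symmetry P[π(i) > π(j)] = 1/2.
By linearity: E[X] = 25425 · (1/2) = C(226, 2) · (1/2) = 25425/2 = 25425/2 ≈ 12712.50000.

E[X] = 25425/2 = 12712.50000.


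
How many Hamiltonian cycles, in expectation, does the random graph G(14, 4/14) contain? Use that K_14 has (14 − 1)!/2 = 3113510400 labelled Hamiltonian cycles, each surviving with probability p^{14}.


K_14 has (14 − 1)!/2 = 3113510400 labelled Hamiltonian cycles.
For each such Hamiltonian cycle H, let X_H = 1 if all 14 edges of H are present in G. Then P[X_H = 1] = p^{14} = (2/7)^{14} = 16384/678223072849.
Summing the indicators: E[X] = Σ_H E[X_H] = 3113510400 · p^{14} = 3113510400 · 16384/678223072849 = 7287393484800/96889010407.
Numerically: E[X] ≈ 75.21.

E[X] = 3113510400 · (2/7)^{14} = 7287393484800/96889010407 ≈ 75.21.


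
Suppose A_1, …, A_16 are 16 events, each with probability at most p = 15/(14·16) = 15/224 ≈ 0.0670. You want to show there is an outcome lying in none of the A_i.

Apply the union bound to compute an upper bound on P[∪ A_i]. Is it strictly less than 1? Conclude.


Union bound: P[∪_{i=1}^{16} A_i] ≤ Σ_i P[A_i] ≤ 16·p = 16·(15/224) = 15/14.
Numerically: 15/14 ≈ 1.0714.
Is 15/14 < 1? NO.
Since the bound 15/14 is ≥ 1, the union bound is uninformative here; it does NOT by itself certify existence.

16·p = 15/14 ≈ 1.0714; existence NOT certified by the union bound.


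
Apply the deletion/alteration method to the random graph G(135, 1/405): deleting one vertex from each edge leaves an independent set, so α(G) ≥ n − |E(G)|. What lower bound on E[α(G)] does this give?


E[|E(G)|] = C(135, 2)·p = 9045 · (1/405) = 67/3.
E[α(G)] ≥ n − E[|E(G)|] = 135 − 67/3 = 338/3.
Numerically: ≈ 112.666667.
(This is only a lower bound; the true E[α(G)] may be larger.)

E[α(G)] ≥ 338/3 ≈ 112.666667.


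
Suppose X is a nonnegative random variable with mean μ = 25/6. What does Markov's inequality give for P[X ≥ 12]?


μ = E[X] = 25/6, a = 12.
Markov: P[X ≥ 12] ≤ μ/a = (25/6)/12 = 25/72.
Numerically: ≈ 0.347222.
(Since a = 12 > μ = 4.166667, the bound 25/72 is < 1 and informative.)

P[X ≥ 12] ≤ 25/72 ≈ 0.347222.


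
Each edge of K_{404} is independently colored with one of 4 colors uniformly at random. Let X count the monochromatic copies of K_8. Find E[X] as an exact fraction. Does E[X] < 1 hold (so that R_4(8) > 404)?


E[X] = C(404, 8) · 4^{1 − 28} = 16415071523485570 · 4^{−27} = 16415071523485570/18014398509481984.
As a reduced fraction: E[X] = 8207535761742785/9007199254740992 ≈ 0.911.
Is E[X] < 1? YES.
Since E[X] < 1, there exists a 4-coloring of K_{404} with no monochromatic K_8; hence R_4(8) > 404.

E[X] = 8207535761742785/9007199254740992 ≈ 0.911; E[X] < 1, so R_4(8) > 404.


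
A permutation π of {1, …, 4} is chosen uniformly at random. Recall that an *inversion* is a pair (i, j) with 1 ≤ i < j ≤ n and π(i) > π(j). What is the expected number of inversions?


Write X = Σ X_I over the C(4, 2) = 6 pairs i < j, with X_I the indicator of one inversion.
There are 6 indicators.
For each fixed pair i < j, the values π(i) and π(j) are two distinct elements of {1, …, 4} in uniformly random order; by symmetry P[π(i) > π(j)] = 1/2.
By linearity: E[X] = 6 · (1/2) = C(4, 2) · (1/2) = 6/2 = 3 ≈ 3.000.

E[X] = 3 = 3.000.


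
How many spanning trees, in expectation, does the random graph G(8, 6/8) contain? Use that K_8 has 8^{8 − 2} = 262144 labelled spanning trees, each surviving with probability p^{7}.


K_8 has 8^{8 − 2} = 262144 labelled spanning trees.
For each such spanning tree H, let X_H = 1 if all 7 edges of H are present in G. Then P[X_H = 1] = p^{7} = (3/4)^{7} = 2187/16384.
By linearity of expectation: E[X] = Σ_H E[X_H] = 262144 · p^{7} = 262144 · 2187/16384 = 34992.
Numerically: E[X] ≈ 34992.

E[X] = 262144 · (3/4)^{7} = 34992 ≈ 34992.


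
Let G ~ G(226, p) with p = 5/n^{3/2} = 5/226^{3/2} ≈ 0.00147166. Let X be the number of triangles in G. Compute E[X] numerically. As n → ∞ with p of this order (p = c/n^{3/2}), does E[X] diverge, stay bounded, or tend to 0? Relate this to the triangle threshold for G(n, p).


Number of potential triangles: C(226, 3) = 1898400.
Each occurs with probability p³ ≈ (0.00147166)³ ≈ 3.18729335e-09.
By linearity: E[X] = C(226, 3)·p³ ≈ 1898400 · 3.18729335e-09 ≈ 0.006051.
Since α = 3/2 > 1, p = c/n^{3/2} = o(1/n) is below the triangle threshold p ~ 1/n. Asymptotically E[X] ~ (c³/6)·n^{3(1−α)} = (5³/6)·n^{-1.5} → 0, so by Markov's inequality G has no triangles w.h.p.

E[X] ≈ 0.006051; in regime p = Θ(1/n^{3/2}) E[X] tends to 0 (below the triangle threshold p ~ 1/n).


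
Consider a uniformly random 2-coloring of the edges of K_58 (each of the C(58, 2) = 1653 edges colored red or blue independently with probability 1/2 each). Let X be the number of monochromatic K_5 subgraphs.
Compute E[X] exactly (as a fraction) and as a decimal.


Let X = Σ_S X_S over the C(58, 5) = 4582116 subsets S of size 5, where X_S = 1 if the K_5 on S is monochromatic.
For a fixed S, the K_5 on S has C(5, 2) = 10 edges. P[all 10 edges red] = (1/2)^10, and likewise for blue, so P[monochromatic] = 2·(1/2)^10 = 2^{1 − 10} = 1/512.
By linearity: E[X] = C(58, 5) · 2^{1 − 10} = 4582116 · 1/512 = 1145529/128.
Numerically: E[X] ≈ 8949.44531.

E[X] = C(58,5)·2^(1−C(5,2)) = 1145529/128 ≈ 8949.44531.


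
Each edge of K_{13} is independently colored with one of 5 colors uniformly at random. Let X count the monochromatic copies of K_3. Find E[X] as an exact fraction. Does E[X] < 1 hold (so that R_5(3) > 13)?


E[X] = C(13, 3) · 5^{1 − 3} = 286 · 5^{−2} = 286/25.
As a reduced fraction: E[X] = 286/25 ≈ 11.440.
Is E[X] < 1? NO.
Since E[X] ≥ 1, the first-moment bound is inconclusive at n = 13; it does NOT by itself certify R_5(3) > 13.

E[X] = 286/25 ≈ 11.440; E[X] ≥ 1; first-moment method inconclusive here.


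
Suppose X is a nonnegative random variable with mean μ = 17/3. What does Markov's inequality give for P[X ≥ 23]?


μ = E[X] = 17/3, a = 23.
Markov: P[X ≥ 23] ≤ μ/a = (17/3)/23 = 17/69.
Numerically: ≈ 0.246377.
(Since a = 23 > μ = 5.666667, the bound 17/69 is < 1 and informative.)

P[X ≥ 23] ≤ 17/69 ≈ 0.246377.


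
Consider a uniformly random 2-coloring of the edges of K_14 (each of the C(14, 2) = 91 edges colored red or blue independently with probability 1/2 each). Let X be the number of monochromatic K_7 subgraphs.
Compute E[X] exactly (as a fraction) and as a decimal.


Let X = Σ_S X_S over the C(14, 7) = 3432 subsets S of size 7, where X_S = 1 if the K_7 on S is monochromatic.
For a fixed S, the K_7 on S has C(7, 2) = 21 edges. P[all 21 edges red] = (1/2)^21, and likewise for blue, so P[monochromatic] = 2·(1/2)^21 = 2^{1 − 21} = 1/1048576.
Summing: E[X] = C(14, 7) · 2^{1 − 21} = 3432 · 1/1048576 = 429/131072.
Numerically: E[X] ≈ 0.003.

E[X] = C(14,7)·2^(1−C(7,2)) = 429/131072 ≈ 0.003.


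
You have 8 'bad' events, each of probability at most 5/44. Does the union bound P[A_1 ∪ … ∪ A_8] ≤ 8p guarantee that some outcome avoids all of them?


Union bound: P[∪_{i=1}^{8} A_i] ≤ Σ_i P[A_i] ≤ 8·p = 8·(5/44) = 10/11.
Numerically: 10/11 ≈ 0.90909.
Is 10/11 < 1? YES.
Since P[∪ A_i] ≤ 10/11 < 1, the complement has P[∩ A_i^c] ≥ 1 − 10/11 = 1/11 > 0, so some outcome avoids every A_i.

8·p = 10/11 ≈ 0.90909; existence CERTIFIED by the union bound.


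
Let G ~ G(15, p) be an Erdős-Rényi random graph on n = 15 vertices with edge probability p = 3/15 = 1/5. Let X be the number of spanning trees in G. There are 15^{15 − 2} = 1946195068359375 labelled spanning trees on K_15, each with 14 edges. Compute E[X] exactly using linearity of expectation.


K_15 has 15^{15 − 2} = 1946195068359375 labelled spanning trees.
For each such spanning tree H, let X_H = 1 if all 14 edges of H are present in G. Then P[X_H = 1] = p^{14} = (1/5)^{14} = 1/6103515625.
By linearity of expectation: E[X] = Σ_H E[X_H] = 1946195068359375 · p^{14} = 1946195068359375 · 1/6103515625 = 1594323/5.
Numerically: E[X] ≈ 3.19e+05.

E[X] = 1946195068359375 · (1/5)^{14} = 1594323/5 ≈ 3.19e+05.


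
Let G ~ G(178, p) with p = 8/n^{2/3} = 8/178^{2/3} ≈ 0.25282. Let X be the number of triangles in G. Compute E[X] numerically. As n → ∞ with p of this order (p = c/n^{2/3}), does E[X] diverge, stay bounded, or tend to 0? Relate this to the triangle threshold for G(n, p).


Number of potential triangles: C(178, 3) = 924176.
Each occurs with probability p³ ≈ (0.25282)³ ≈ 1.6159576e-02.
By linearity: E[X] = C(178, 3)·p³ ≈ 924176 · 1.6159576e-02 ≈ 14934.29213.
Since α = 2/3 < 1, p = c/n^{2/3} ≫ 1/n is above the triangle threshold p ~ 1/n. Asymptotically E[X] ~ (c³/6)·n^{3(1−α)} = (8³/6)·n^{1} → ∞; triangles are abundant w.h.p.

E[X] ≈ 14934.29213; in regime p = Θ(1/n^{2/3}) E[X] diverges (above the triangle threshold p ~ 1/n).


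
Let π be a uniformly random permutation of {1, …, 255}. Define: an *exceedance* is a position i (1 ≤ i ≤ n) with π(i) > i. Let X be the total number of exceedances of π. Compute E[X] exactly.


Write X = Σ_{i=1}^{255} X_i, where X_i = 1_{π(i) > i}.
For each fixed i, π(i) is uniform over {1, …, 255} (marginal of a uniform permutation), so P[π(i) > i] = (n − i)/n. Summing: Σ_{i=1}^{255} (n − i)/n = (0 + 1 + … + 254)/255 = 255(255 − 1)/(2·255) = (255 − 1)/2.
Hence E[X] = Σ_{i=1}^{255} (255 − i)/255 = 127 ≈ 127.00000.

E[X] = 127 = 127.00000.


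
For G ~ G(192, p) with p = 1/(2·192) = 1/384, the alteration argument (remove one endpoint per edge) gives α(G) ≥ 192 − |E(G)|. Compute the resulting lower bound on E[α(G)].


E[|E(G)|] = C(192, 2)·p = 18336 · (1/384) = 191/4.
E[α(G)] ≥ n − E[|E(G)|] = 192 − 191/4 = 577/4.
Numerically: ≈ 144.25000.
(This is only a lower bound; the true E[α(G)] may be larger.)

E[α(G)] ≥ 577/4 ≈ 144.25000.


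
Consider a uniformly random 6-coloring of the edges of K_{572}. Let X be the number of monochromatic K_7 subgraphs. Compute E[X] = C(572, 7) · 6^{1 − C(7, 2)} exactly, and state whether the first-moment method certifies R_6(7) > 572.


E[X] = C(572, 7) · 6^{1 − 21} = 3831215212271304 · 6^{−20} = 3831215212271304/3656158440062976.
As a reduced fraction: E[X] = 17737107464219/16926659444736 ≈ 1.0478800.
Is E[X] < 1? NO.
Since E[X] ≥ 1, the first-moment bound is inconclusive at n = 572; it does NOT by itself certify R_6(7) > 572.

E[X] = 17737107464219/16926659444736 ≈ 1.0478800; E[X] ≥ 1; first-moment method inconclusive here.


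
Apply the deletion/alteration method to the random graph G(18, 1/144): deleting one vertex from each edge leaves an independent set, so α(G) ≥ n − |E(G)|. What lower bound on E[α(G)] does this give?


E[|E(G)|] = C(18, 2)·p = 153 · (1/144) = 17/16.
E[α(G)] ≥ n − E[|E(G)|] = 18 − 17/16 = 271/16.
Numerically: ≈ 16.938.
(This is only a lower bound; the true E[α(G)] may be larger.)

E[α(G)] ≥ 271/16 ≈ 16.938.


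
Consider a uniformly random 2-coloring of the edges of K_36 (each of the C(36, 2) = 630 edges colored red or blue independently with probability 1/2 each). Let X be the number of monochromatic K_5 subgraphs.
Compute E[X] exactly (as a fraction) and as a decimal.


Let X = Σ_S X_S over the C(36, 5) = 376992 subsets S of size 5, where X_S = 1 if the K_5 on S is monochromatic.
For a fixed S, the K_5 on S has C(5, 2) = 10 edges. P[all 10 edges red] = (1/2)^10, and likewise for blue, so P[monochromatic] = 2·(1/2)^10 = 2^{1 − 10} = 1/512.
By linearity: E[X] = C(36, 5) · 2^{1 − 10} = 376992 · 1/512 = 11781/16.
Numerically: E[X] ≈ 736.312.

E[X] = C(36,5)·2^(1−C(5,2)) = 11781/16 ≈ 736.312.


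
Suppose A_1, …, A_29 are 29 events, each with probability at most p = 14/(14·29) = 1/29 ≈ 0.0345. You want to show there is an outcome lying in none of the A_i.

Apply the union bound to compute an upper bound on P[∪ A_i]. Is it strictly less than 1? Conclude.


Union bound: P[∪_{i=1}^{29} A_i] ≤ Σ_i P[A_i] ≤ 29·p = 29·(1/29) = 1.
Numerically: 1 ≈ 1.0000.
Is 1 < 1? NO.
Since the bound 1 is ≥ 1, the union bound is uninformative here; it does NOT by itself certify existence.

29·p = 1 ≈ 1.0000; existence NOT certified by the union bound.


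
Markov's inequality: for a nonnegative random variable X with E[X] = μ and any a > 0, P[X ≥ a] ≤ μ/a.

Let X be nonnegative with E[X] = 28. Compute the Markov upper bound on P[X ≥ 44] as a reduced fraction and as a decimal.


μ = E[X] = 28, a = 44.
Markov: P[X ≥ 44] ≤ μ/a = (28)/44 = 7/11.
Numerically: ≈ 0.636364.
(Since a = 44 > μ = 28.000000, the bound 7/11 is < 1 and informative.)

P[X ≥ 44] ≤ 7/11 ≈ 0.636364.


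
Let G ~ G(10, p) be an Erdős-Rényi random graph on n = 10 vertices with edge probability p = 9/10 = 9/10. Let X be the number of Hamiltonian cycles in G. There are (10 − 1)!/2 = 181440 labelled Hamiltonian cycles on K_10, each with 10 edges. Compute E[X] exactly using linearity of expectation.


K_10 has (10 − 1)!/2 = 181440 labelled Hamiltonian cycles.
For each such Hamiltonian cycle H, let X_H = 1 if all 10 edges of H are present in G. Then P[X_H = 1] = p^{10} = (9/10)^{10} = 3486784401/10000000000.
By linearity: E[X] = Σ_H E[X_H] = 181440 · p^{10} = 181440 · 3486784401/10000000000 = 1977006755367/31250000.
Numerically: E[X] ≈ 63264.

E[X] = 181440 · (9/10)^{10} = 1977006755367/31250000 ≈ 63264.


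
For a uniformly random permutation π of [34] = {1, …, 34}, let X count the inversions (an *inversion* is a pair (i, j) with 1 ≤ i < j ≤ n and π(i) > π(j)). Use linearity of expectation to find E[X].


Write X = Σ X_I over the C(34, 2) = 561 pairs i < j, with X_I the indicator of one inversion.
There are 561 indicators.
For each fixed pair i < j, the values π(i) and π(j) are two distinct elements of {1, …, 34} in uniformly random order; by symmetry P[π(i) > π(j)] = 1/2.
By linearity: E[X] = 561 · (1/2) = C(34, 2) · (1/2) = 561/2 = 561/2 ≈ 280.500.

E[X] = 561/2 = 280.500.


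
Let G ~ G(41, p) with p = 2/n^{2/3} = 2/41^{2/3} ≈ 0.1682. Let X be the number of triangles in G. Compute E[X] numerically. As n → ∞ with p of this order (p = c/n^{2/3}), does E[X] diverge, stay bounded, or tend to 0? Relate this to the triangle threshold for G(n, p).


Number of potential triangles: C(41, 3) = 10660.
Each occurs with probability p³ ≈ (0.1682)³ ≈ 4.759072e-03.
By linearity: E[X] = C(41, 3)·p³ ≈ 10660 · 4.759072e-03 ≈ 50.7317.
Since α = 2/3 < 1, p = c/n^{2/3} ≫ 1/n is above the triangle threshold p ~ 1/n. Asymptotically E[X] ~ (c³/6)·n^{3(1−α)} = (2³/6)·n^{1} → ∞; triangles are abundant w.h.p.

E[X] ≈ 50.7317; in regime p = Θ(1/n^{2/3}) E[X] diverges (above the triangle threshold p ~ 1/n).


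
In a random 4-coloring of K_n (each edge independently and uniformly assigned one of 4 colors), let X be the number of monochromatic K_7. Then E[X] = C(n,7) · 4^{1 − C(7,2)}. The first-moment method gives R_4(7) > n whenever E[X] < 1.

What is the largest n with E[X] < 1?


We need C(n, 7) · 4^{1 − 21} < 1, i.e. C(n, 7) < 4^{21 − 1} = 1099511627776.
Check values of n near the boundary:
  n = 179: C(179, 7) = 1037437234460; 1037437234460 < 1099511627776? YES
  n = 180: C(180, 7) = 1079414463600; 1079414463600 < 1099511627776? YES
  n = 181: C(181, 7) = 1122839183400; 1122839183400 < 1099511627776? NO
  n = 182: C(182, 7) = 1167752750736; 1167752750736 < 1099511627776? NO
  n = 183: C(183, 7) = 1214197462413; 1214197462413 < 1099511627776? NO
The largest n with C(n, 7) < 1099511627776 is n = 180 (where E[X] = 67463403975/68719476736 ≈ 0.982). Hence R_4(7) > 180, i.e. R_4(7) ≥ 181.

Largest n = 180; hence R_4(7) > 180.


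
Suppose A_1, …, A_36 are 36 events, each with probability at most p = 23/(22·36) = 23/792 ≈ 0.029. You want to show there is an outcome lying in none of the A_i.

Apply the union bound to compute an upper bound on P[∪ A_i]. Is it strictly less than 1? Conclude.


Union bound: P[∪_{i=1}^{36} A_i] ≤ Σ_i P[A_i] ≤ 36·p = 36·(23/792) = 23/22.
Numerically: 23/22 ≈ 1.045.
Is 23/22 < 1? NO.
Since the bound 23/22 is ≥ 1, the union bound is uninformative here; it does NOT by itself certify existence.

36·p = 23/22 ≈ 1.045; existence NOT certified by the union bound.


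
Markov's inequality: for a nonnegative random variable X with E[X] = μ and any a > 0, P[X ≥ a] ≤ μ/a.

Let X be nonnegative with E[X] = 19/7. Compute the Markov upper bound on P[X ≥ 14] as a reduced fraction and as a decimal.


μ = E[X] = 19/7, a = 14.
Markov: P[X ≥ 14] ≤ μ/a = (19/7)/14 = 19/98.
Numerically: ≈ 0.19388.
(Since a = 14 > μ = 2.71429, the bound 19/98 is < 1 and informative.)

P[X ≥ 14] ≤ 19/98 ≈ 0.19388.


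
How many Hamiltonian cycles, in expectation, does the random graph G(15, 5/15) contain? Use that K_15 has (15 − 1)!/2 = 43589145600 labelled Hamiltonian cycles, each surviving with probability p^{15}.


K_15 has (15 − 1)!/2 = 43589145600 labelled Hamiltonian cycles.
For each such Hamiltonian cycle H, let X_H = 1 if all 15 edges of H are present in G. Then P[X_H = 1] = p^{15} = (1/3)^{15} = 1/14348907.
By linearity: E[X] = Σ_H E[X_H] = 43589145600 · p^{15} = 43589145600 · 1/14348907 = 179379200/59049.
Numerically: E[X] ≈ 3.04e+03.

E[X] = 43589145600 · (1/3)^{15} = 179379200/59049 ≈ 3.04e+03.


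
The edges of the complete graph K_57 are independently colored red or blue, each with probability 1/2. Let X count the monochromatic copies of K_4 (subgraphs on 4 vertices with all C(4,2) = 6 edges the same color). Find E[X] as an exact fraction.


Let X = Σ_S X_S over the C(57, 4) = 395010 subsets S of size 4, where X_S = 1 if the K_4 on S is monochromatic.
For a fixed S, the K_4 on S has C(4, 2) = 6 edges. P[all 6 edges red] = (1/2)^6, and likewise for blue, so P[monochromatic] = 2·(1/2)^6 = 2^{1 − 6} = 1/32.
By linearity: E[X] = C(57, 4) · 2^{1 − 6} = 395010 · 1/32 = 197505/16.
Numerically: E[X] ≈ 12344.062500.

E[X] = C(57,4)·2^(1−C(4,2)) = 197505/16 ≈ 12344.062500.


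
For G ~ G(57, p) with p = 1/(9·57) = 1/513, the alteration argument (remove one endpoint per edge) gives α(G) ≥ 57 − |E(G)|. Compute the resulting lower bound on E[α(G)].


E[|E(G)|] = C(57, 2)·p = 1596 · (1/513) = 28/9.
E[α(G)] ≥ n − E[|E(G)|] = 57 − 28/9 = 485/9.
Numerically: ≈ 53.88889.
(This is only a lower bound; the true E[α(G)] may be larger.)

E[α(G)] ≥ 485/9 ≈ 53.88889.


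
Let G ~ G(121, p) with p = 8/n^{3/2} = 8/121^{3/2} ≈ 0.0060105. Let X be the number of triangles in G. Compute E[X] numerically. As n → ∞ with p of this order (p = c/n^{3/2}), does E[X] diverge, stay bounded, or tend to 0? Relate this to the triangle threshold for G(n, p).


Number of potential triangles: C(121, 3) = 287980.
Each occurs with probability p³ ≈ (0.0060105)³ ≈ 2.1713798e-07.
By linearity: E[X] = C(121, 3)·p³ ≈ 287980 · 2.1713798e-07 ≈ 0.06253.
Since α = 3/2 > 1, p = c/n^{3/2} = o(1/n) is below the triangle threshold p ~ 1/n. Asymptotically E[X] ~ (c³/6)·n^{3(1−α)} = (8³/6)·n^{-1.5} → 0, so by Markov's inequality G has no triangles w.h.p.

E[X] ≈ 0.06253; in regime p = Θ(1/n^{3/2}) E[X] tends to 0 (below the triangle threshold p ~ 1/n).


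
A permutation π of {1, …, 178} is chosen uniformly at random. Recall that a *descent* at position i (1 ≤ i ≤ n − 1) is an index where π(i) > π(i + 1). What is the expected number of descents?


Write X = Σ X_I over i = 1, …, 177, with X_I the indicator of one descent.
There are 177 indicators.
For each fixed i, the pair (π(i), π(i+1)) is a uniformly random ordered pair of distinct values from {1, …, 178}; by symmetry P[π(i) > π(i+1)] = 1/2.
By linearity: E[X] = 177 · (1/2) = (178 − 1) · (1/2) = 177/2 ≈ 88.500.

E[X] = 177/2 = 88.500.


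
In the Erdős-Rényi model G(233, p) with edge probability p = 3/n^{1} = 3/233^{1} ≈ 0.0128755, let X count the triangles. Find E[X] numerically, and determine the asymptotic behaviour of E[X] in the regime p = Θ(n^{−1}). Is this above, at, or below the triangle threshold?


Number of potential triangles: C(233, 3) = 2081156.
Each occurs with probability p³ ≈ (0.0128755)³ ≈ 2.13449922e-06.
By linearity: E[X] = C(233, 3)·p³ ≈ 2081156 · 2.13449922e-06 ≈ 4.442226.
Here α = 1, so p = 3/n is exactly at the triangle threshold p ~ 1/n. Asymptotically E[X] → c³/6 = 3³/6 = 9/2 ≈ 4.500000, a bounded constant. In this regime the triangle count is asymptotically Poisson(c³/6).

E[X] ≈ 4.442226; in regime p = Θ(1/n^{1}) E[X] stays bounded (at the triangle threshold p ~ 1/n).


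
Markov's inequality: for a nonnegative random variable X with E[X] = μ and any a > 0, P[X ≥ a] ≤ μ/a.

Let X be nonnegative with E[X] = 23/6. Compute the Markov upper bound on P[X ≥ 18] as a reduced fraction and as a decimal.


μ = E[X] = 23/6, a = 18.
Markov: P[X ≥ 18] ≤ μ/a = (23/6)/18 = 23/108.
Numerically: ≈ 0.21296.
(Since a = 18 > μ = 3.83333, the bound 23/108 is < 1 and informative.)

P[X ≥ 18] ≤ 23/108 ≈ 0.21296.


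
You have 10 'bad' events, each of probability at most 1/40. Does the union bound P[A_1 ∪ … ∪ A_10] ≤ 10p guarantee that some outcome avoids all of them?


Union bound: P[∪_{i=1}^{10} A_i] ≤ Σ_i P[A_i] ≤ 10·p = 10·(1/40) = 1/4.
Numerically: 1/4 ≈ 0.250000.
Is 1/4 < 1? YES.
Since P[∪ A_i] ≤ 1/4 < 1, the complement has P[∩ A_i^c] ≥ 1 − 1/4 = 3/4 > 0, so some outcome avoids every A_i.

10·p = 1/4 ≈ 0.250000; existence CERTIFIED by the union bound.


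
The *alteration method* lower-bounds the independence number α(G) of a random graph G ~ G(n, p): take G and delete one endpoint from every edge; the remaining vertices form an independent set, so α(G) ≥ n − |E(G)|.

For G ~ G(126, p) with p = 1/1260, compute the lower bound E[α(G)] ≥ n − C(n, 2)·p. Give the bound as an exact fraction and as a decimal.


E[|E(G)|] = C(126, 2)·p = 7875 · (1/1260) = 25/4.
E[α(G)] ≥ n − E[|E(G)|] = 126 − 25/4 = 479/4.
Numerically: ≈ 119.7500.
(This is only a lower bound; the true E[α(G)] may be larger.)

E[α(G)] ≥ 479/4 ≈ 119.7500.


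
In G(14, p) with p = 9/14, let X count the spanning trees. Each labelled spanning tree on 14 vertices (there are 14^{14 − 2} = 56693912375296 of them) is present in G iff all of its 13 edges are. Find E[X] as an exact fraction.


K_14 has 14^{14 − 2} = 56693912375296 labelled spanning trees.
For each such spanning tree H, let X_H = 1 if all 13 edges of H are present in G. Then P[X_H = 1] = p^{13} = (9/14)^{13} = 2541865828329/793714773254144.
Summing the indicators: E[X] = Σ_H E[X_H] = 56693912375296 · p^{13} = 56693912375296 · 2541865828329/793714773254144 = 2541865828329/14.
Numerically: E[X] ≈ 1.82e+11.

E[X] = 56693912375296 · (9/14)^{13} = 2541865828329/14 ≈ 1.82e+11.


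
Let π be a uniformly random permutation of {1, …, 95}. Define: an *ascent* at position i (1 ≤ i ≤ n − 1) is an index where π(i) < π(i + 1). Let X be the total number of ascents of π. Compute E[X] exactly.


Write X = Σ X_I over i = 1, …, 94, with X_I the indicator of one ascent.
There are 94 indicators.
For each fixed i, the pair (π(i), π(i+1)) is a uniformly random ordered pair of distinct values from {1, …, 95}; by symmetry P[π(i) < π(i+1)] = 1/2.
By linearity: E[X] = 94 · (1/2) = (95 − 1) · (1/2) = 47 ≈ 47.00000.

E[X] = 47 = 47.00000.


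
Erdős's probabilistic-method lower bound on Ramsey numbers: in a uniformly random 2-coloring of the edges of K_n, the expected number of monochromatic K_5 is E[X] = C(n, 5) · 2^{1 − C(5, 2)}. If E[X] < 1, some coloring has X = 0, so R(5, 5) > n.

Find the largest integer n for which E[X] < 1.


We need C(n, 5) · 2^{1 − 10} < 1, i.e. C(n, 5) < 2^{10 − 1} = 512.
Check values of n near the boundary:
  n = 8: C(8, 5) = 56; 56 < 512? YES
  n = 9: C(9, 5) = 126; 126 < 512? YES
  n = 10: C(10, 5) = 252; 252 < 512? YES
  n = 11: C(11, 5) = 462; 462 < 512? YES
  n = 12: C(12, 5) = 792; 792 < 512? NO
  n = 13: C(13, 5) = 1287; 1287 < 512? NO
The largest n with C(n, 5) < 512 is n = 11 (where E[X] = 231/256 ≈ 0.902). Hence R(5, 5) > 11, i.e. R(5, 5) ≥ 12.

Largest n = 11; hence R(5, 5) > 11.


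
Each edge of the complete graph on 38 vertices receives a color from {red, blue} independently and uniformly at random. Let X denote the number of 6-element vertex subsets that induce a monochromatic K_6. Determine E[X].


Let X = Σ_S X_S over the C(38, 6) = 2760681 subsets S of size 6, where X_S = 1 if the K_6 on S is monochromatic.
For a fixed S, the K_6 on S has C(6, 2) = 15 edges. P[all 15 edges red] = (1/2)^15, and likewise for blue, so P[monochromatic] = 2·(1/2)^15 = 2^{1 − 15} = 1/16384.
Summing: E[X] = C(38, 6) · 2^{1 − 15} = 2760681 · 1/16384 = 2760681/16384.
Numerically: E[X] ≈ 168.499.

E[X] = C(38,6)·2^(1−C(6,2)) = 2760681/16384 ≈ 168.499.


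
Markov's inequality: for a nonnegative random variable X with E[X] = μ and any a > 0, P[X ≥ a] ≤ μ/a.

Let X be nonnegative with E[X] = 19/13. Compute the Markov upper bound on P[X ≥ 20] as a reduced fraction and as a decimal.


μ = E[X] = 19/13, a = 20.
Markov: P[X ≥ 20] ≤ μ/a = (19/13)/20 = 19/260.
Numerically: ≈ 0.0731.
(Since a = 20 > μ = 1.4615, the bound 19/260 is < 1 and informative.)

P[X ≥ 20] ≤ 19/260 ≈ 0.0731.


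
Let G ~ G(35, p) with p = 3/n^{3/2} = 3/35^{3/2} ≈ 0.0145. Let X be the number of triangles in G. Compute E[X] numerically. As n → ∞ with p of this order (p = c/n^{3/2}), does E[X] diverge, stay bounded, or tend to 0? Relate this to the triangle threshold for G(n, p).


Number of potential triangles: C(35, 3) = 6545.
Each occurs with probability p³ ≈ (0.0145)³ ≈ 3.04129e-06.
By linearity: E[X] = C(35, 3)·p³ ≈ 6545 · 3.04129e-06 ≈ 0.020.
Since α = 3/2 > 1, p = c/n^{3/2} = o(1/n) is below the triangle threshold p ~ 1/n. Asymptotically E[X] ~ (c³/6)·n^{3(1−α)} = (3³/6)·n^{-1.5} → 0, so by Markov's inequality G has no triangles w.h.p.

E[X] ≈ 0.020; in regime p = Θ(1/n^{3/2}) E[X] tends to 0 (below the triangle threshold p ~ 1/n).
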